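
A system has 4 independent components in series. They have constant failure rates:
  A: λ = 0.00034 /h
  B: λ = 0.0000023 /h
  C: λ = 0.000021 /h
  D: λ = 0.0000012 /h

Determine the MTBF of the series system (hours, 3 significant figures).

2740

Series of exponential components: λ_sys = Σ λ_i
λ_sys = 0.00034 + 0.0000023 + 0.000021 + 0.0000012 = 3.6450e-04 /h
MTBF = 1 / λ_sys = 2740 h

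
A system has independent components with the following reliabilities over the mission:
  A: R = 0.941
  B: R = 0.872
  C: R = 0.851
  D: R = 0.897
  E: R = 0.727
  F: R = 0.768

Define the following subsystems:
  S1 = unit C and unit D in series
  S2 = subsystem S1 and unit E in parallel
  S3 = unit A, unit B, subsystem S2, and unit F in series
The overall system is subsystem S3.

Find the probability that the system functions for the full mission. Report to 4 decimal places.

0.5895

Series (C and D): 0.851000 × 0.897000 = 0.763347
Parallel ([0.763347] and E): 1 − (1 − 0.763347)(1 − 0.727000) = 0.935394
Series (A, B, [0.935394], and F): 0.941000 × 0.872000 × 0.935394 × 0.768000 = 0.5895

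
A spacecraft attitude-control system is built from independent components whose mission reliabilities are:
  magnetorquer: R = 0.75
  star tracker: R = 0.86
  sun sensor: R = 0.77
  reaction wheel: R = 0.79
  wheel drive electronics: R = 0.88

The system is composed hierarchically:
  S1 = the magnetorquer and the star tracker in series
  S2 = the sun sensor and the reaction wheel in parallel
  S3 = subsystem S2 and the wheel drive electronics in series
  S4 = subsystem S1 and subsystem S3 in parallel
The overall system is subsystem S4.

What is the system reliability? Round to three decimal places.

Series (magnetorquer and star tracker): 0.75000 × 0.86000 = 0.64500
Parallel (sun sensor and reaction wheel): 1 − (1 − 0.77000)(1 − 0.79000) = 0.95170
Series ([0.95170] and wheel drive electronics): 0.95170 × 0.88000 = 0.83750
Parallel ([0.64500] and [0.83750]): 1 − (1 − 0.64500)(1 − 0.83750) = 0.942

0.942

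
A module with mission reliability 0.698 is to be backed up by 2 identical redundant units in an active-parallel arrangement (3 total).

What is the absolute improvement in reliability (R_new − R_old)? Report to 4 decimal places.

R_before = 0.698
R_after = 1 − (1 − 0.698)^3 = 0.9725
ΔR = 0.9725 − 0.698 = 0.2745

0.2745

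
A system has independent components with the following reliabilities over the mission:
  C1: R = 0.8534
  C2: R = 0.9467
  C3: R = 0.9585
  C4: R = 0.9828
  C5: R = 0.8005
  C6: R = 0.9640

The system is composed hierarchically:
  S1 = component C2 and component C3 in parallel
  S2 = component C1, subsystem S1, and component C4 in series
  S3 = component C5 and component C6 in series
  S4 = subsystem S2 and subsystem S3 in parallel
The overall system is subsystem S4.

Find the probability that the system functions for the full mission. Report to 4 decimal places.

0.9628

Parallel (C2 and C3): 1 − (1 − 0.946700)(1 − 0.958500) = 0.997788
Series (C1, [0.997788], and C4): 0.853400 × 0.997788 × 0.982800 = 0.836866
Series (C5 and C6): 0.800500 × 0.964000 = 0.771682
Parallel ([0.836866] and [0.771682]): 1 − (1 − 0.836866)(1 − 0.771682) = 0.9628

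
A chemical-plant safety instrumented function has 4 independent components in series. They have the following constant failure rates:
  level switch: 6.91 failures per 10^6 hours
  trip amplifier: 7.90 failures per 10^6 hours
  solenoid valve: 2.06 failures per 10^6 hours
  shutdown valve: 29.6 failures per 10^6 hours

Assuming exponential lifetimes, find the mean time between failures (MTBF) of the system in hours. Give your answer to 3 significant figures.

21500

Series of exponential components: λ_sys = Σ λ_i
λ_sys = 0.00000691 + 0.00000790 + 0.00000206 + 0.0000296 = 4.6470e-05 /h
MTBF = 1 / λ_sys = 21500 h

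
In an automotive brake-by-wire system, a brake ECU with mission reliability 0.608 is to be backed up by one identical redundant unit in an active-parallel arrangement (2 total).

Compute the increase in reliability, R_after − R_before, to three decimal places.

R_before = 0.608
R_after = 1 − (1 − 0.608)^2 = 0.846
ΔR = 0.846 − 0.608 = 0.238

0.238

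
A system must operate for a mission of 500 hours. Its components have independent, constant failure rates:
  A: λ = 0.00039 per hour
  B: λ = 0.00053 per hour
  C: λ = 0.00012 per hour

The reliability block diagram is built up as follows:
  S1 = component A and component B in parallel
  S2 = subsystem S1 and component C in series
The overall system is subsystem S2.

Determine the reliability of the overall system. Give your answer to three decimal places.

R(A) = exp(−0.00039 × 500) = 0.82283
R(B) = exp(−0.00053 × 500) = 0.76721
R(C) = exp(−0.00012 × 500) = 0.94176
Parallel (A and B): 1 − (1 − 0.82283)(1 − 0.76721) = 0.95876
Series ([0.95876] and C): 0.95876 × 0.94176 = 0.903

0.903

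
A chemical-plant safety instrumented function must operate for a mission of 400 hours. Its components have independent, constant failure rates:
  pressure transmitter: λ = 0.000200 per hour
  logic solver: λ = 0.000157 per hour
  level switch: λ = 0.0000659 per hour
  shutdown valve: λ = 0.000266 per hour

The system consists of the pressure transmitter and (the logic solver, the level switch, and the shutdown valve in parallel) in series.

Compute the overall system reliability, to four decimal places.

R(pressure transmitter) = exp(−0.000200 × 400) = 0.923116
R(logic solver) = exp(−0.000157 × 400) = 0.939131
R(level switch) = exp(−0.0000659 × 400) = 0.973984
R(shutdown valve) = exp(−0.000266 × 400) = 0.899065
Parallel (logic solver, level switch, and shutdown valve): 1 − (1 − 0.939131)(1 − 0.973984)(1 − 0.899065) = 0.999840
Series (pressure transmitter and [0.999840]): 0.923116 × 0.999840 = 0.9230

0.9230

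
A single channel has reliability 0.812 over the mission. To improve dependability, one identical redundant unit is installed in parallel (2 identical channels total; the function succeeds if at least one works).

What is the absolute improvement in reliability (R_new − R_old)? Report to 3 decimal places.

R_before = 0.812
R_after = 1 − (1 − 0.812)^2 = 0.965
ΔR = 0.965 − 0.812 = 0.153

0.153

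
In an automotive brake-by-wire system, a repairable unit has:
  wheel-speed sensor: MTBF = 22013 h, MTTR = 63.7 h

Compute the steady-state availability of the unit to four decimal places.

A(wheel-speed sensor) = MTBF/(MTBF+MTTR) = 22013/(22013+63.7) = 0.9971

0.9971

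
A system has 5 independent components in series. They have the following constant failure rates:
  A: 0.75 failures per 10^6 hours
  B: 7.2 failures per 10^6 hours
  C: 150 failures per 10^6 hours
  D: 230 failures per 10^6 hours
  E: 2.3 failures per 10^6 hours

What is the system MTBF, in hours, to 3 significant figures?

2560

Series of exponential components: λ_sys = Σ λ_i
λ_sys = 0.00000075 + 0.0000072 + 0.00015 + 0.00023 + 0.0000023 = 3.9025e-04 /h
MTBF = 1 / λ_sys = 2560 h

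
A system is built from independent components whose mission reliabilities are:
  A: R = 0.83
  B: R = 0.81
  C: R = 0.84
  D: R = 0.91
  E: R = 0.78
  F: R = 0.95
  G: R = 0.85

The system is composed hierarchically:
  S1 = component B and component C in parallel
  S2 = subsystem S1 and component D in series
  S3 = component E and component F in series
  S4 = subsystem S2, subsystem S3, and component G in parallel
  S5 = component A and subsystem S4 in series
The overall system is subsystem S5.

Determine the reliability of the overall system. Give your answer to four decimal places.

Parallel (B and C): 1 − (1 − 0.810000)(1 − 0.840000) = 0.969600
Series ([0.969600] and D): 0.969600 × 0.910000 = 0.882336
Series (E and F): 0.780000 × 0.950000 = 0.741000
Parallel ([0.882336], [0.741000], and G): 1 − (1 − 0.882336)(1 − 0.741000)(1 − 0.850000) = 0.995429
Series (A and [0.995429]): 0.830000 × 0.995429 = 0.8262

0.8262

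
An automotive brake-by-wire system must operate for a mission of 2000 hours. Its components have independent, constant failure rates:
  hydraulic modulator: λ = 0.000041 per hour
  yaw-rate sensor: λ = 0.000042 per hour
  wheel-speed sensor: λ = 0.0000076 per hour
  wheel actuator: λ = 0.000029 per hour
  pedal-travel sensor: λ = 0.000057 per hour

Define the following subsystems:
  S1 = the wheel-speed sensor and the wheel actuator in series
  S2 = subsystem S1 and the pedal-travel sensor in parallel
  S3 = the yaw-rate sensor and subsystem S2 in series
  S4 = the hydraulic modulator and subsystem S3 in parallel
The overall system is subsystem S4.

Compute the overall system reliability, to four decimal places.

R(hydraulic modulator) = exp(−0.000041 × 2000) = 0.921272
R(yaw-rate sensor) = exp(−0.000042 × 2000) = 0.919431
R(wheel-speed sensor) = exp(−0.0000076 × 2000) = 0.984915
R(wheel actuator) = exp(−0.000029 × 2000) = 0.943650
R(pedal-travel sensor) = exp(−0.000057 × 2000) = 0.892258
Series (wheel-speed sensor and wheel actuator): 0.984915 × 0.943650 = 0.929415
Parallel ([0.929415] and pedal-travel sensor): 1 − (1 − 0.929415)(1 − 0.892258) = 0.992395
Series (yaw-rate sensor and [0.992395]): 0.919431 × 0.992395 = 0.912439
Parallel (hydraulic modulator and [0.912439]): 1 − (1 − 0.921272)(1 − 0.912439) = 0.9931

0.9931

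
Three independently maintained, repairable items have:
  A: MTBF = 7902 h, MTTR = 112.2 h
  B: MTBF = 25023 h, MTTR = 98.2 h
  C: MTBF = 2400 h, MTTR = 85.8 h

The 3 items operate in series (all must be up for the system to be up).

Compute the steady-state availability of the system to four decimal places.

A(A) = MTBF/(MTBF+MTTR) = 7902/(7902+112.2) = 0.986000
A(B) = MTBF/(MTBF+MTTR) = 25023/(25023+98.2) = 0.996091
A(C) = MTBF/(MTBF+MTTR) = 2400/(2400+85.8) = 0.965484
Series availability: 0.986000 × 0.996091 × 0.965484 = 0.9482

0.9482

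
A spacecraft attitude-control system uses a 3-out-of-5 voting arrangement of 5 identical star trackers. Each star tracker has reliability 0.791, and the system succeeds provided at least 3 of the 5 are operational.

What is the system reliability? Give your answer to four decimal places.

0.9349

R = Σ_{i=3}^{5} C(5,i) p^i (1−p)^{5−i} with p = 0.791
C(5,3)·0.791^3·0.209^2 = 0.216183
C(5,4)·0.791^4·0.209^1 = 0.409093
C(5,5)·0.791^5·0.209^0 = 0.309658
Sum = 0.9349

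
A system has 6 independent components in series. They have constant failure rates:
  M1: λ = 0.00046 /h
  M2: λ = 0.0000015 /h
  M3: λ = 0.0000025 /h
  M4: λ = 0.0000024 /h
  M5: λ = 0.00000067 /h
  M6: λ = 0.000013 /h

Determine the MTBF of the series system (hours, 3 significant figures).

2080

Series of exponential components: λ_sys = Σ λ_i
λ_sys = 0.00046 + 0.0000015 + 0.0000025 + 0.0000024 + 0.00000067 + 0.000013 = 4.8007e-04 /h
MTBF = 1 / λ_sys = 2080 h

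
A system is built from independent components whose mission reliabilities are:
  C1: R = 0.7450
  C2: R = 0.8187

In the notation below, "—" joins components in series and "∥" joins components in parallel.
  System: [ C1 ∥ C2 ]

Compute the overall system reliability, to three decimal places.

0.954

Parallel (C1 and C2): 1 − (1 − 0.74500)(1 − 0.81870) = 0.954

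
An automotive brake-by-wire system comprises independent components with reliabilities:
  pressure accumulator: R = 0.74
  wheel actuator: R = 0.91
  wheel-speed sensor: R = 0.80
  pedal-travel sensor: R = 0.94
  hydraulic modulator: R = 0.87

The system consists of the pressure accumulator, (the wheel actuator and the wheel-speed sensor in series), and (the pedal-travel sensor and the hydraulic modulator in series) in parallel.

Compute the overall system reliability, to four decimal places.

Series (wheel actuator and wheel-speed sensor): 0.910000 × 0.800000 = 0.728000
Series (pedal-travel sensor and hydraulic modulator): 0.940000 × 0.870000 = 0.817800
Parallel (pressure accumulator, [0.728000], and [0.817800]): 1 − (1 − 0.740000)(1 − 0.728000)(1 − 0.817800) = 0.9871

0.9871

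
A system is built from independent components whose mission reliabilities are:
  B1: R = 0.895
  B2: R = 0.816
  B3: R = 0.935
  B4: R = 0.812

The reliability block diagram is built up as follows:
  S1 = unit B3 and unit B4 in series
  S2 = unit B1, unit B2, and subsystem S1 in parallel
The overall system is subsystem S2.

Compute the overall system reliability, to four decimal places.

Series (B3 and B4): 0.935000 × 0.812000 = 0.759220
Parallel (B1, B2, and [0.759220]): 1 − (1 − 0.895000)(1 − 0.816000)(1 − 0.759220) = 0.9953

0.9953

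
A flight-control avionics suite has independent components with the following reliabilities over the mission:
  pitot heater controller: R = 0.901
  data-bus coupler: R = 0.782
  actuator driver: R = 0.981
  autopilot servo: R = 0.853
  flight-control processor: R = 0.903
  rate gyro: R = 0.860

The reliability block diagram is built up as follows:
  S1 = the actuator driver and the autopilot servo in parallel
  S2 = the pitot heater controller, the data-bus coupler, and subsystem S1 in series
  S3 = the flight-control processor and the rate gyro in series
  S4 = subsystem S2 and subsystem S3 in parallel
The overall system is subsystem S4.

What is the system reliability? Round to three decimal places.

0.934

Parallel (actuator driver and autopilot servo): 1 − (1 − 0.98100)(1 − 0.85300) = 0.99721
Series (pitot heater controller, data-bus coupler, and [0.99721]): 0.90100 × 0.78200 × 0.99721 = 0.70262
Series (flight-control processor and rate gyro): 0.90300 × 0.86000 = 0.77658
Parallel ([0.70262] and [0.77658]): 1 − (1 − 0.70262)(1 − 0.77658) = 0.934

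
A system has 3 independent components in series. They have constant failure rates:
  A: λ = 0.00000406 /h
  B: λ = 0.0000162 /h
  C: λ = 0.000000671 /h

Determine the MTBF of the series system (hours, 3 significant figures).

Series of exponential components: λ_sys = Σ λ_i
λ_sys = 0.00000406 + 0.0000162 + 0.000000671 = 2.0931e-05 /h
MTBF = 1 / λ_sys = 47800 h

47800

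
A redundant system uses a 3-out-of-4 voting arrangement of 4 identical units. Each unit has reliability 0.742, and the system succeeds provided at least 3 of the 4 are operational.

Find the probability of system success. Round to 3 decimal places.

0.725

R = Σ_{i=3}^{4} C(4,i) p^i (1−p)^{4−i} with p = 0.742
C(4,3)·0.742^3·0.258^1 = 0.42159
C(4,4)·0.742^4·0.258^0 = 0.30312
Sum = 0.725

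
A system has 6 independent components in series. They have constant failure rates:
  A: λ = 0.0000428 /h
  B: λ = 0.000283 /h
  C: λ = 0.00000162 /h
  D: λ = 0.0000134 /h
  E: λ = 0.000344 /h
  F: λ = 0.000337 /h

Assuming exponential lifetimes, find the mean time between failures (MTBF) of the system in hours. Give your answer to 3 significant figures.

979

Series of exponential components: λ_sys = Σ λ_i
λ_sys = 0.0000428 + 0.000283 + 0.00000162 + 0.0000134 + 0.000344 + 0.000337 = 1.0218e-03 /h
MTBF = 1 / λ_sys = 979 h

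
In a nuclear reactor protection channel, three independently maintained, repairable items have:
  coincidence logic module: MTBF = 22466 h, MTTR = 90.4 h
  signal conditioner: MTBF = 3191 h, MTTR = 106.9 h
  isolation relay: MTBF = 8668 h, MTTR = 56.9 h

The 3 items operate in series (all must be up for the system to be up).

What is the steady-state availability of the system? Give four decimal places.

0.9574

A(coincidence logic module) = MTBF/(MTBF+MTTR) = 22466/(22466+90.4) = 0.995992
A(signal conditioner) = MTBF/(MTBF+MTTR) = 3191/(3191+106.9) = 0.967585
A(isolation relay) = MTBF/(MTBF+MTTR) = 8668/(8668+56.9) = 0.993478
Series availability: 0.995992 × 0.967585 × 0.993478 = 0.9574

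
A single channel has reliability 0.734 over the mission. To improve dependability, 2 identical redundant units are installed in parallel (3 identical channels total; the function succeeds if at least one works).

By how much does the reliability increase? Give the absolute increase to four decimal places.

R_before = 0.734
R_after = 1 − (1 − 0.734)^3 = 0.9812
ΔR = 0.9812 − 0.734 = 0.2472

0.2472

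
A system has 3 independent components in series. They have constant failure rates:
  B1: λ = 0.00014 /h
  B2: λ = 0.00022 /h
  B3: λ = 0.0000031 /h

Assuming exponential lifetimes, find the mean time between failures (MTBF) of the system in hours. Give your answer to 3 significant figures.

2750

Series of exponential components: λ_sys = Σ λ_i
λ_sys = 0.00014 + 0.00022 + 0.0000031 = 3.6310e-04 /h
MTBF = 1 / λ_sys = 2750 h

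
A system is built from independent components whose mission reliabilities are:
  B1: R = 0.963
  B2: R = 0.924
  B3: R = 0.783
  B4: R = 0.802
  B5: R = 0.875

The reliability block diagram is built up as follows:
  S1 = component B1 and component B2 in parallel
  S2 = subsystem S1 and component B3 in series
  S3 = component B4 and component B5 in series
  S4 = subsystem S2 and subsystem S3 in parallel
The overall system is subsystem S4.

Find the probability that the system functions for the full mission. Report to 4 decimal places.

0.9346

Parallel (B1 and B2): 1 − (1 − 0.963000)(1 − 0.924000) = 0.997188
Series ([0.997188] and B3): 0.997188 × 0.783000 = 0.780798
Series (B4 and B5): 0.802000 × 0.875000 = 0.701750
Parallel ([0.780798] and [0.701750]): 1 − (1 − 0.780798)(1 − 0.701750) = 0.9346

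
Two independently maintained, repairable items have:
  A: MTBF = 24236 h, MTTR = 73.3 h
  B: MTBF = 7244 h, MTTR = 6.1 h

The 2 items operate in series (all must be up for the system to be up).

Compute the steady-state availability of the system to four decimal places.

A(A) = MTBF/(MTBF+MTTR) = 24236/(24236+73.3) = 0.996985
A(B) = MTBF/(MTBF+MTTR) = 7244/(7244+6.1) = 0.999159
Series availability: 0.996985 × 0.999159 = 0.9961

0.9961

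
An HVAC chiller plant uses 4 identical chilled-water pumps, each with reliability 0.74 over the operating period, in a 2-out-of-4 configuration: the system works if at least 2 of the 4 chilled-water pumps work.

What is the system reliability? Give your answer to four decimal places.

0.9434

R = Σ_{i=2}^{4} C(4,i) p^i (1−p)^{4−i} with p = 0.74
C(4,2)·0.74^2·0.26^2 = 0.222107
C(4,3)·0.74^3·0.26^1 = 0.421433
C(4,4)·0.74^4·0.26^0 = 0.299866
Sum = 0.9434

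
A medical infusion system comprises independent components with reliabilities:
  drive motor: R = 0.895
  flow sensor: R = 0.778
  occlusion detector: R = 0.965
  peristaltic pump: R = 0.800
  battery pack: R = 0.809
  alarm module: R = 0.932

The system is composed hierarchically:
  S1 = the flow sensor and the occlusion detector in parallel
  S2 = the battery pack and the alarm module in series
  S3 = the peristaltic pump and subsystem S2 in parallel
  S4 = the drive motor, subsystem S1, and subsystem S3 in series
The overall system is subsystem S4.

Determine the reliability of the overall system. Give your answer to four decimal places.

Parallel (flow sensor and occlusion detector): 1 − (1 − 0.778000)(1 − 0.965000) = 0.992230
Series (battery pack and alarm module): 0.809000 × 0.932000 = 0.753988
Parallel (peristaltic pump and [0.753988]): 1 − (1 − 0.800000)(1 − 0.753988) = 0.950798
Series (drive motor, [0.992230], and [0.950798]): 0.895000 × 0.992230 × 0.950798 = 0.8444

0.8444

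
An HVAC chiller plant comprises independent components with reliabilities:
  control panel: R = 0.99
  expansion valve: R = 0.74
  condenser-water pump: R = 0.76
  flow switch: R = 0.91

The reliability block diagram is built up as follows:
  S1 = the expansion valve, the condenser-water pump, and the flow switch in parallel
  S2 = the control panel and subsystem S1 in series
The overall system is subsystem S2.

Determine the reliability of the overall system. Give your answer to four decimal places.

Parallel (expansion valve, condenser-water pump, and flow switch): 1 − (1 − 0.740000)(1 − 0.760000)(1 − 0.910000) = 0.994384
Series (control panel and [0.994384]): 0.990000 × 0.994384 = 0.9844

0.9844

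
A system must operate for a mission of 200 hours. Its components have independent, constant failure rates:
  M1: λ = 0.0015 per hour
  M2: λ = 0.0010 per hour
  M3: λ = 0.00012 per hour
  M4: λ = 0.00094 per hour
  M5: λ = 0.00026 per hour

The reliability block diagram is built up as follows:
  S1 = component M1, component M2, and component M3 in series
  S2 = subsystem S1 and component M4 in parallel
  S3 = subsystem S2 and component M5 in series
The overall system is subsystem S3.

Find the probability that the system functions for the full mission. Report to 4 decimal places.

R(M1) = exp(−0.0015 × 200) = 0.740818
R(M2) = exp(−0.0010 × 200) = 0.818731
R(M3) = exp(−0.00012 × 200) = 0.976286
R(M4) = exp(−0.00094 × 200) = 0.828615
R(M5) = exp(−0.00026 × 200) = 0.949329
Series (M1, M2, and M3): 0.740818 × 0.818731 × 0.976286 = 0.592147
Parallel ([0.592147] and M4): 1 − (1 − 0.592147)(1 − 0.828615) = 0.930100
Series ([0.930100] and M5): 0.930100 × 0.949329 = 0.8830

0.8830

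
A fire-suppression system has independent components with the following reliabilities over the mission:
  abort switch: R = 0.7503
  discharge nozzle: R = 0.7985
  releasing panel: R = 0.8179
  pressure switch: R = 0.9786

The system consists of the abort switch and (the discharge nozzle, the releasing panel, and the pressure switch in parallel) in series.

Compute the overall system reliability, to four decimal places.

0.7497

Parallel (discharge nozzle, releasing panel, and pressure switch): 1 − (1 − 0.798500)(1 − 0.817900)(1 − 0.978600) = 0.999215
Series (abort switch and [0.999215]): 0.750300 × 0.999215 = 0.7497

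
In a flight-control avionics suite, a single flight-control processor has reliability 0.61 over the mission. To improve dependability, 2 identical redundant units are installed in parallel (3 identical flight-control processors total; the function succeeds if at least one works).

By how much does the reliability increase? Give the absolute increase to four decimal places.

R_before = 0.61
R_after = 1 − (1 − 0.61)^3 = 0.9407
ΔR = 0.9407 − 0.61 = 0.3307

0.3307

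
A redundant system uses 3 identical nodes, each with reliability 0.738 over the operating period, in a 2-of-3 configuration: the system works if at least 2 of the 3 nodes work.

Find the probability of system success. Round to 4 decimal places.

0.8300

R = Σ_{i=2}^{3} C(3,i) p^i (1−p)^{3−i} with p = 0.738
C(3,2)·0.738^2·0.262^1 = 0.428090
C(3,3)·0.738^3·0.262^0 = 0.401947
Sum = 0.8300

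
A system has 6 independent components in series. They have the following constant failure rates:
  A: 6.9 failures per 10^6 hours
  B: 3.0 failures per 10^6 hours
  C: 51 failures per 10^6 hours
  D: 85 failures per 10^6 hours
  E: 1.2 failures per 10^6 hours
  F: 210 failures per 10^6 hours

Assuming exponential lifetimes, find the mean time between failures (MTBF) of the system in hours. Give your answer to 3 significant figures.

Series of exponential components: λ_sys = Σ λ_i
λ_sys = 0.0000069 + 0.0000030 + 0.000051 + 0.000085 + 0.0000012 + 0.00021 = 3.5710e-04 /h
MTBF = 1 / λ_sys = 2800 h

2800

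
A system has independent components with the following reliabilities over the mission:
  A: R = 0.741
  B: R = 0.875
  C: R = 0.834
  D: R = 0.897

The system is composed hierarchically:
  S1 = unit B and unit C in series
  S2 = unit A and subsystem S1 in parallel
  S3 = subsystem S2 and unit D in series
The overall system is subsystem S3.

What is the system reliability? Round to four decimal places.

0.8342

Series (B and C): 0.875000 × 0.834000 = 0.729750
Parallel (A and [0.729750]): 1 − (1 − 0.741000)(1 − 0.729750) = 0.930005
Series ([0.930005] and D): 0.930005 × 0.897000 = 0.8342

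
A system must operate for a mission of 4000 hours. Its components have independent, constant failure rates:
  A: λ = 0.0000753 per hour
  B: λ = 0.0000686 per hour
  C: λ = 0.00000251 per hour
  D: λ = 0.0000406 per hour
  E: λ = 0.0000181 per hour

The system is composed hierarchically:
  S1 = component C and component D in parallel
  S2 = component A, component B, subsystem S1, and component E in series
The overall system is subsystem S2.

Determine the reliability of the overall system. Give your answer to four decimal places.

R(A) = exp(−0.0000753 × 4000) = 0.739930
R(B) = exp(−0.0000686 × 4000) = 0.760028
R(C) = exp(−0.00000251 × 4000) = 0.990010
R(D) = exp(−0.0000406 × 4000) = 0.850101
R(E) = exp(−0.0000181 × 4000) = 0.930159
Parallel (C and D): 1 − (1 − 0.990010)(1 − 0.850101) = 0.998503
Series (A, B, [0.998503], and E): 0.739930 × 0.760028 × 0.998503 × 0.930159 = 0.5223

0.5223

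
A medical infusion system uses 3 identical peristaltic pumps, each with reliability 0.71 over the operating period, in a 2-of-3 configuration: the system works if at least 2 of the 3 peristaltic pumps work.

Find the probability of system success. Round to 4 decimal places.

0.7965

R = Σ_{i=2}^{3} C(3,i) p^i (1−p)^{3−i} with p = 0.71
C(3,2)·0.71^2·0.29^1 = 0.438567
C(3,3)·0.71^3·0.29^0 = 0.357911
Sum = 0.7965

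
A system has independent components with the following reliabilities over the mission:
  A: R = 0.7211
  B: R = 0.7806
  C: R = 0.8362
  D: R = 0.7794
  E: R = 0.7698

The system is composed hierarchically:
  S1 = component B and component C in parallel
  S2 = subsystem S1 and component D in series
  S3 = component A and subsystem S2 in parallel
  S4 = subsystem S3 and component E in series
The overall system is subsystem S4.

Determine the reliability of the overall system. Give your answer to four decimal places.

0.7164

Parallel (B and C): 1 − (1 − 0.780600)(1 − 0.836200) = 0.964062
Series ([0.964062] and D): 0.964062 × 0.779400 = 0.751390
Parallel (A and [0.751390]): 1 − (1 − 0.721100)(1 − 0.751390) = 0.930663
Series ([0.930663] and E): 0.930663 × 0.769800 = 0.7164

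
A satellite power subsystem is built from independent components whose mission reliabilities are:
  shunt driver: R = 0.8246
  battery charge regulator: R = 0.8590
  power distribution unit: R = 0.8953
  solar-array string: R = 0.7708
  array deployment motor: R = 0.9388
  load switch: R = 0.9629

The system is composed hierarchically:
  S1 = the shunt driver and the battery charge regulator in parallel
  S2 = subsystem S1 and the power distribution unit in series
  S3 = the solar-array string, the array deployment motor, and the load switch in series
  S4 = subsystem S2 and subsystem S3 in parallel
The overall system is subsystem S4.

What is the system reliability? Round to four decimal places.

0.9615

Parallel (shunt driver and battery charge regulator): 1 − (1 − 0.824600)(1 − 0.859000) = 0.975269
Series ([0.975269] and power distribution unit): 0.975269 × 0.895300 = 0.873158
Series (solar-array string, array deployment motor, and load switch): 0.770800 × 0.938800 × 0.962900 = 0.696780
Parallel ([0.873158] and [0.696780]): 1 − (1 − 0.873158)(1 − 0.696780) = 0.9615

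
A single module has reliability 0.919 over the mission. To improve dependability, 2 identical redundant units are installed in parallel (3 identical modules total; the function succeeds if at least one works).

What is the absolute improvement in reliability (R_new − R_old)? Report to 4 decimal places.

R_before = 0.919
R_after = 1 − (1 − 0.919)^3 = 0.9995
ΔR = 0.9995 − 0.919 = 0.0805

0.0805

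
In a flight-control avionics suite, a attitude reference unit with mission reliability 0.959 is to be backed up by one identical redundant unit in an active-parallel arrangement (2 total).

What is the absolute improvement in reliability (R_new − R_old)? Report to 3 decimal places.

R_before = 0.959
R_after = 1 − (1 − 0.959)^2 = 0.998
ΔR = 0.998 − 0.959 = 0.039

0.039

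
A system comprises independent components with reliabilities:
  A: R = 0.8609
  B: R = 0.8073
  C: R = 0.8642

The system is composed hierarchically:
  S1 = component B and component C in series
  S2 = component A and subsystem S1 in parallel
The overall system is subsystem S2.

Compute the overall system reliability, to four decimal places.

Series (B and C): 0.807300 × 0.864200 = 0.697669
Parallel (A and [0.697669]): 1 − (1 − 0.860900)(1 − 0.697669) = 0.9579

0.9579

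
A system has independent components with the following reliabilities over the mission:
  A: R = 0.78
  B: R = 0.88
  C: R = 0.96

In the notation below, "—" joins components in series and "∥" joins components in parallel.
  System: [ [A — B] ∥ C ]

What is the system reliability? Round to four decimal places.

Series (A and B): 0.780000 × 0.880000 = 0.686400
Parallel ([0.686400] and C): 1 − (1 − 0.686400)(1 − 0.960000) = 0.9875

0.9875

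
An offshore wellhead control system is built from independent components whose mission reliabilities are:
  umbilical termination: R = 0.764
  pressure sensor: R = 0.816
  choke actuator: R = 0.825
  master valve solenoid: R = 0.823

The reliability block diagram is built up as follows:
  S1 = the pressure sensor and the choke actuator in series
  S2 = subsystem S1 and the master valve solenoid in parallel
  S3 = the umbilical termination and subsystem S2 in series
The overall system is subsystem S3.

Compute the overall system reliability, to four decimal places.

Series (pressure sensor and choke actuator): 0.816000 × 0.825000 = 0.673200
Parallel ([0.673200] and master valve solenoid): 1 − (1 − 0.673200)(1 − 0.823000) = 0.942156
Series (umbilical termination and [0.942156]): 0.764000 × 0.942156 = 0.7198

0.7198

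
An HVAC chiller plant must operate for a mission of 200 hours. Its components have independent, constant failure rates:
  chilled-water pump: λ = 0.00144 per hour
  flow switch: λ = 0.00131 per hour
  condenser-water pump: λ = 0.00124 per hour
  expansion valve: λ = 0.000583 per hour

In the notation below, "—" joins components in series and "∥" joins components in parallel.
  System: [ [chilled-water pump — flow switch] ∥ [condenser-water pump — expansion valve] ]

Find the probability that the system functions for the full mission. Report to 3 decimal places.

R(chilled-water pump) = exp(−0.00144 × 200) = 0.74976
R(flow switch) = exp(−0.00131 × 200) = 0.76951
R(condenser-water pump) = exp(−0.00124 × 200) = 0.78036
R(expansion valve) = exp(−0.000583 × 200) = 0.88994
Series (chilled-water pump and flow switch): 0.74976 × 0.76951 = 0.57695
Series (condenser-water pump and expansion valve): 0.78036 × 0.88994 = 0.69447
Parallel ([0.57695] and [0.69447]): 1 − (1 − 0.57695)(1 − 0.69447) = 0.871

0.871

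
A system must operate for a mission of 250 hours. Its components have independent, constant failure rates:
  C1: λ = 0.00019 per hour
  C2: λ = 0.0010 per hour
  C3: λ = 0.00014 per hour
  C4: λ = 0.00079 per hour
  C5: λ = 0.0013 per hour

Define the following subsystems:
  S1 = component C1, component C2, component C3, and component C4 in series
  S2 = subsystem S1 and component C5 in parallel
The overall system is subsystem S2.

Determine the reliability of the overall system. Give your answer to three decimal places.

0.886

R(C1) = exp(−0.00019 × 250) = 0.95361
R(C2) = exp(−0.0010 × 250) = 0.77880
R(C3) = exp(−0.00014 × 250) = 0.96561
R(C4) = exp(−0.00079 × 250) = 0.82078
R(C5) = exp(−0.0013 × 250) = 0.72253
Series (C1, C2, C3, and C4): 0.95361 × 0.77880 × 0.96561 × 0.82078 = 0.58861
Parallel ([0.58861] and C5): 1 − (1 − 0.58861)(1 − 0.72253) = 0.886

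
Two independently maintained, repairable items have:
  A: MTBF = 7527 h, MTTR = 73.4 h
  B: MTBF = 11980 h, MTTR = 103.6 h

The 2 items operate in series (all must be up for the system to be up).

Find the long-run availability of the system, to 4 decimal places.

A(A) = MTBF/(MTBF+MTTR) = 7527/(7527+73.4) = 0.990343
A(B) = MTBF/(MTBF+MTTR) = 11980/(11980+103.6) = 0.991426
Series availability: 0.990343 × 0.991426 = 0.9819

0.9819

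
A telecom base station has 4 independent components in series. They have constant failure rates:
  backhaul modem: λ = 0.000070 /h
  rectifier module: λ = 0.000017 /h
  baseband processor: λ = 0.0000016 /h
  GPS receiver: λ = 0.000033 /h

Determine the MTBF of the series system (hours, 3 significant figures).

Series of exponential components: λ_sys = Σ λ_i
λ_sys = 0.000070 + 0.000017 + 0.0000016 + 0.000033 = 1.2160e-04 /h
MTBF = 1 / λ_sys = 8220 h

8220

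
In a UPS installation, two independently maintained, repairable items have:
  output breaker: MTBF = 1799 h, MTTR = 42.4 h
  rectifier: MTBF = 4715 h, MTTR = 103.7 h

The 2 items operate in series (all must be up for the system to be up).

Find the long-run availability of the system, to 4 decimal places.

A(output breaker) = MTBF/(MTBF+MTTR) = 1799/(1799+42.4) = 0.976974
A(rectifier) = MTBF/(MTBF+MTTR) = 4715/(4715+103.7) = 0.978480
Series availability: 0.976974 × 0.978480 = 0.9559

0.9559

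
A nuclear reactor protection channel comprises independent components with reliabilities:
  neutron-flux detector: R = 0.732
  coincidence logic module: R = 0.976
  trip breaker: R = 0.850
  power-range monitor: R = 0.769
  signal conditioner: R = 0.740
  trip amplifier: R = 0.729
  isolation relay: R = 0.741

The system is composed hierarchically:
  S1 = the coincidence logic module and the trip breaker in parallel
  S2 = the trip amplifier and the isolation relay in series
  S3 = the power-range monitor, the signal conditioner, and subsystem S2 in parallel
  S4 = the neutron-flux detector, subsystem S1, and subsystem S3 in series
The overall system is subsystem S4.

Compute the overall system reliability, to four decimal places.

Parallel (coincidence logic module and trip breaker): 1 − (1 − 0.976000)(1 − 0.850000) = 0.996400
Series (trip amplifier and isolation relay): 0.729000 × 0.741000 = 0.540189
Parallel (power-range monitor, signal conditioner, and [0.540189]): 1 − (1 − 0.769000)(1 − 0.740000)(1 − 0.540189) = 0.972384
Series (neutron-flux detector, [0.996400], and [0.972384]): 0.732000 × 0.996400 × 0.972384 = 0.7092

0.7092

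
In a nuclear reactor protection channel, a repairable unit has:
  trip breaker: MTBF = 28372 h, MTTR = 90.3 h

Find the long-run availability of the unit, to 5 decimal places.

0.99683

A(trip breaker) = MTBF/(MTBF+MTTR) = 28372/(28372+90.3) = 0.99683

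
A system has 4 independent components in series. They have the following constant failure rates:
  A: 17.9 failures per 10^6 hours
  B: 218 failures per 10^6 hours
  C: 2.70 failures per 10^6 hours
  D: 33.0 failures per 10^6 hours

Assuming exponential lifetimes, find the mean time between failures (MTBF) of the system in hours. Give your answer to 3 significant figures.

Series of exponential components: λ_sys = Σ λ_i
λ_sys = 0.0000179 + 0.000218 + 0.00000270 + 0.0000330 = 2.7160e-04 /h
MTBF = 1 / λ_sys = 3680 h

3680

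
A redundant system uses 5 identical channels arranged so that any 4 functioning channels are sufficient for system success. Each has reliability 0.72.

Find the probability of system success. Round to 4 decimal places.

0.5697

R = Σ_{i=4}^{5} C(5,i) p^i (1−p)^{5−i} with p = 0.72
C(5,4)·0.72^4·0.28^1 = 0.376234
C(5,5)·0.72^5·0.28^0 = 0.193492
Sum = 0.5697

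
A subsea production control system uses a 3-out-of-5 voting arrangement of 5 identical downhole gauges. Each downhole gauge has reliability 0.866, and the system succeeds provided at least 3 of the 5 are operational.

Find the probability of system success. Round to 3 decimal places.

R = Σ_{i=3}^{5} C(5,i) p^i (1−p)^{5−i} with p = 0.866
C(5,3)·0.866^3·0.134^2 = 0.11662
C(5,4)·0.866^4·0.134^1 = 0.37683
C(5,5)·0.866^5·0.134^0 = 0.48707
Sum = 0.981

0.981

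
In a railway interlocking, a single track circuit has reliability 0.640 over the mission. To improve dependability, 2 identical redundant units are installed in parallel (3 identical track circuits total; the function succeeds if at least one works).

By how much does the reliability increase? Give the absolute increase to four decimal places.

R_before = 0.640
R_after = 1 − (1 − 0.640)^3 = 0.9533
ΔR = 0.9533 − 0.640 = 0.3133

0.3133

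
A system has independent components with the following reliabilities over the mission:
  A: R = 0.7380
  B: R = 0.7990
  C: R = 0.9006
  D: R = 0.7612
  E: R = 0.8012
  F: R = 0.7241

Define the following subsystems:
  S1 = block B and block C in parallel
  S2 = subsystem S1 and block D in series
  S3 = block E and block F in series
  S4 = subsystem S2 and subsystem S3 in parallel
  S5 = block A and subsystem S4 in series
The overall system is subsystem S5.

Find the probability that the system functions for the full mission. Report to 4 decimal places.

0.6593

Parallel (B and C): 1 − (1 − 0.799000)(1 − 0.900600) = 0.980021
Series ([0.980021] and D): 0.980021 × 0.761200 = 0.745992
Series (E and F): 0.801200 × 0.724100 = 0.580149
Parallel ([0.745992] and [0.580149]): 1 − (1 − 0.745992)(1 − 0.580149) = 0.893354
Series (A and [0.893354]): 0.738000 × 0.893354 = 0.6593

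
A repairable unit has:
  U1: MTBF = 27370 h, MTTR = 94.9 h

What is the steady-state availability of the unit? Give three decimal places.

A(U1) = MTBF/(MTBF+MTTR) = 27370/(27370+94.9) = 0.997

0.997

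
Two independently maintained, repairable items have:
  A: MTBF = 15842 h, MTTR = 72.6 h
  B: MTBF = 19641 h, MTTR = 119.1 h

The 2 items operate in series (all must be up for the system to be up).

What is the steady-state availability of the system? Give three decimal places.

0.989

A(A) = MTBF/(MTBF+MTTR) = 15842/(15842+72.6) = 0.995438
A(B) = MTBF/(MTBF+MTTR) = 19641/(19641+119.1) = 0.993973
Series availability: 0.995438 × 0.993973 = 0.989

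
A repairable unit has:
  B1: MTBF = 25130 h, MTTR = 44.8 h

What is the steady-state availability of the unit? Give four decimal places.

0.9982

A(B1) = MTBF/(MTBF+MTTR) = 25130/(25130+44.8) = 0.9982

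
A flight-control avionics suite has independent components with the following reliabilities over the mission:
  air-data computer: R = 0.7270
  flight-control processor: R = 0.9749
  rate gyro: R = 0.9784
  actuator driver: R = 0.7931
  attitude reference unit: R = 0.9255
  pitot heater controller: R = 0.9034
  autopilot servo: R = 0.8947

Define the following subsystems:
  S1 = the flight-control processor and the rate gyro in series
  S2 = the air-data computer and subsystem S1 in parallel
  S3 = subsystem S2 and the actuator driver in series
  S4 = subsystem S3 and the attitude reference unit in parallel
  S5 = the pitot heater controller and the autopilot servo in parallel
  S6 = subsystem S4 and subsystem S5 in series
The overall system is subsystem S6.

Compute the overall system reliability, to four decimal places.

0.9738

Series (flight-control processor and rate gyro): 0.974900 × 0.978400 = 0.953842
Parallel (air-data computer and [0.953842]): 1 − (1 − 0.727000)(1 − 0.953842) = 0.987399
Series ([0.987399] and actuator driver): 0.987399 × 0.793100 = 0.783106
Parallel ([0.783106] and attitude reference unit): 1 − (1 − 0.783106)(1 − 0.925500) = 0.983841
Parallel (pitot heater controller and autopilot servo): 1 − (1 − 0.903400)(1 − 0.894700) = 0.989828
Series ([0.983841] and [0.989828]): 0.983841 × 0.989828 = 0.9738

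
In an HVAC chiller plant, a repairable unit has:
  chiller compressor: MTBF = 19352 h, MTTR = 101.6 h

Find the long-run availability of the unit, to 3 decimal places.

0.995

A(chiller compressor) = MTBF/(MTBF+MTTR) = 19352/(19352+101.6) = 0.995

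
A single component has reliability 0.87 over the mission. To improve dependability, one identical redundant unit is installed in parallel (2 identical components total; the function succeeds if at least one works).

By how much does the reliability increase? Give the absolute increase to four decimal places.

R_before = 0.87
R_after = 1 − (1 − 0.87)^2 = 0.9831
ΔR = 0.9831 − 0.87 = 0.1131

0.1131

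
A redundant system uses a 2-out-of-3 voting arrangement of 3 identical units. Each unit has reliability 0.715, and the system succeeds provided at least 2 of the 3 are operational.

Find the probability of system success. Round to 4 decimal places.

0.8026

R = Σ_{i=2}^{3} C(3,i) p^i (1−p)^{3−i} with p = 0.715
C(3,2)·0.715^2·0.285^1 = 0.437097
C(3,3)·0.715^3·0.285^0 = 0.365526
Sum = 0.8026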